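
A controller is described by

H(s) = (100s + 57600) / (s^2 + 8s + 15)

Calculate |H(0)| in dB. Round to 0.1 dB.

H(0) = 57600 / 15 = 3840
20 log₁₀(3840) ≈ 71.69 dB

71.7 dB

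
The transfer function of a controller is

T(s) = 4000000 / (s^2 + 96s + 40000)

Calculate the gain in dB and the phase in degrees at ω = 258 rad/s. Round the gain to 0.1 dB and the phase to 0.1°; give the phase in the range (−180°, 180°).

40.8 dB, -137.0°

At s = jω = j258:
quadratic: (j258)² + 96·j258 + 40000 = -26564 + j24768 → |·| ≈ 36319, ∠ ≈ 137.00°
|T| = 4000000 / 36319 ≈ 110.14
Gain = 20 log₁₀(110.14) ≈ 40.84 dB
∠T = 0.00° − 137.00° = -137.00°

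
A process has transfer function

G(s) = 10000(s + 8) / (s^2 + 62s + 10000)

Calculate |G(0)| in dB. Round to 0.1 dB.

G(0) = 10000·8 / 10000 = 8
20 log₁₀(8) ≈ 18.06 dB

18.1 dB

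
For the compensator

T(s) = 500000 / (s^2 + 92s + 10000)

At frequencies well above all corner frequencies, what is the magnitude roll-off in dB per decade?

Each pole contributes −20 dB/decade at high frequency; each zero contributes +20 dB/decade.
Net: 0 zero(s) − 2 pole(s) → -40 dB/decade.

-40 dB/decade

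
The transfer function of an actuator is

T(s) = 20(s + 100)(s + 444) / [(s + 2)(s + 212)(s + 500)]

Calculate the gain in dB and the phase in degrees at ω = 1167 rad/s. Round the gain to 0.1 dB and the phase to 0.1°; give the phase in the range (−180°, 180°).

At s = jω = j1167:
zero (s+100): 100 + j1167 → |·| = √(100²+1167²) = √1371889 ≈ 1171.3, ∠ = arctan(1167/100) ≈ 85.10°
zero (s+444): 444 + j1167 → |·| = √(444²+1167²) = √1559025 ≈ 1248.6, ∠ = arctan(1167/444) ≈ 69.17°
pole (s+2): 2 + j1167 → |·| = √(2²+1167²) = √1361893 ≈ 1167, ∠ = arctan(1167/2) ≈ 89.90°
pole (s+212): 212 + j1167 → |·| = √(212²+1167²) = √1406833 ≈ 1186.1, ∠ = arctan(1167/212) ≈ 79.70°
pole (s+500): 500 + j1167 → |·| = √(500²+1167²) = √1611889 ≈ 1269.6, ∠ = arctan(1167/500) ≈ 66.81°
|T| = 20 · 1.4625e+06 / 1.7574e+09 ≈ 0.016644
Gain = 20 log₁₀(0.016644) ≈ -35.57 dB
∠T = 154.27° − 236.41° = -82.14°

-35.6 dB, -82.1°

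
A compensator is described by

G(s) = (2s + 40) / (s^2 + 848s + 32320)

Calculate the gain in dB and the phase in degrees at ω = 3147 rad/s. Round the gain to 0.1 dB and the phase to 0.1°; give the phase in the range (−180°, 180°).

-64.2 dB, -75.2°

Substitute s = j3147:
Numerator: 2(j3147) + 40 = 40 + j6294
Denominator: (j3147)^2 + 848(j3147) + 32320 = -9871289 + j2668656
|N| = √(40² + 6294²) ≈ 6294.1, ∠N ≈ 89.64°
|D| = √(9871289² + 2668656²) ≈ 1.0226e+07, ∠D ≈ 164.87°
|G| = 6294.1 / 1.0226e+07 ≈ 0.0006155
Gain = 20 log₁₀(0.0006155) ≈ -64.22 dB
∠G = 89.64° − 164.87° = -75.23°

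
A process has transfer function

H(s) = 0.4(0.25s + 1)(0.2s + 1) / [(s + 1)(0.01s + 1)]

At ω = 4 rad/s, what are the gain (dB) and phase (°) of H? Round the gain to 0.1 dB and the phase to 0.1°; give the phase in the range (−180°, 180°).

-15.1 dB, 5.4°

At ω = 4 rad/s:
zero (1 + j4·0.25) = 1 + j1 → |·| ≈ 1.4142, ∠ ≈ 45.00°
zero (1 + j4·0.2) = 1 + j0.8 → |·| ≈ 1.2806, ∠ ≈ 38.66°
pole (1 + j4·1) = 1 + j4 → |·| ≈ 4.1231, ∠ ≈ 75.96°
pole (1 + j4·0.01) = 1 + j0.04 → |·| ≈ 1.0008, ∠ ≈ 2.29°
|H| = 0.4 · 1.4142 · 1.2806 / (4.1231 · 1.0008) ≈ 0.17555
Gain = 20 log₁₀(0.17555) ≈ -15.11 dB
∠H = (45.00° + 38.66°) − (75.96° + 2.29°) = 5.41°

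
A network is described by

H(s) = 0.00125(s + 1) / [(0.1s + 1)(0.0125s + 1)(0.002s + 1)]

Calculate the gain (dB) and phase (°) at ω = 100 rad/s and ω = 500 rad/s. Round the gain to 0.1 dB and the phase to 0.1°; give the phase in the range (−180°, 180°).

ω = 100: -42.4 dB, -57.5°; ω = 500: -57.1 dB, -124.9°

At ω = 100 rad/s:
zero (1 + j100·1) = 1 + j100 → |·| ≈ 100, ∠ ≈ 89.43°
pole (1 + j100·0.1) = 1 + j10 → |·| ≈ 10.05, ∠ ≈ 84.29°
pole (1 + j100·0.0125) = 1 + j1.25 → |·| ≈ 1.6008, ∠ ≈ 51.34°
pole (1 + j100·0.002) = 1 + j0.2 → |·| ≈ 1.0198, ∠ ≈ 11.31°
|H| = 0.00125 · 100 / (10.05 · 1.6008 · 1.0198) ≈ 0.0076189
Gain = 20 log₁₀(0.0076189) ≈ -42.36 dB
∠H = (89.43°) − (84.29° + 51.34° + 11.31°) = -57.51°

At ω = 500 rad/s:
zero (1 + j500·1) = 1 + j500 → |·| ≈ 500, ∠ ≈ 89.89°
pole (1 + j500·0.1) = 1 + j50 → |·| ≈ 50.01, ∠ ≈ 88.85°
pole (1 + j500·0.0125) = 1 + j6.25 → |·| ≈ 6.3295, ∠ ≈ 80.91°
pole (1 + j500·0.002) = 1 + j1 → |·| ≈ 1.4142, ∠ ≈ 45.00°
|H| = 0.00125 · 500 / (50.01 · 6.3295 · 1.4142) ≈ 0.0013962
Gain = 20 log₁₀(0.0013962) ≈ -57.10 dB
∠H = (89.89°) − (88.85° + 80.91° + 45.00°) = -124.87°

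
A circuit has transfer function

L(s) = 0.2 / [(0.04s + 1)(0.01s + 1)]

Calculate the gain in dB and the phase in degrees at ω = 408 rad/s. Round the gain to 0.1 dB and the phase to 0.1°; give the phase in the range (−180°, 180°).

At ω = 408 rad/s:
pole (1 + j408·0.04) = 1 + j16.32 → |·| ≈ 16.351, ∠ ≈ 86.49°
pole (1 + j408·0.01) = 1 + j4.08 → |·| ≈ 4.2008, ∠ ≈ 76.23°
|L| = 0.2 · 1 / (16.351 · 4.2008) ≈ 0.0029117
Gain = 20 log₁₀(0.0029117) ≈ -50.72 dB
∠L = (0°) − (86.49° + 76.23°) = -162.72°

-50.7 dB, -162.7°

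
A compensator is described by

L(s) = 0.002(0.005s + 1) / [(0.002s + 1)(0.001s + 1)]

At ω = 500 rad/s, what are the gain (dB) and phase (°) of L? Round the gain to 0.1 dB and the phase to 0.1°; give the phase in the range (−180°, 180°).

-49.4 dB, -3.4°

At ω = 500 rad/s:
zero (1 + j500·0.005) = 1 + j2.5 → |·| ≈ 2.6926, ∠ ≈ 68.20°
pole (1 + j500·0.002) = 1 + j1 → |·| ≈ 1.4142, ∠ ≈ 45.00°
pole (1 + j500·0.001) = 1 + j0.5 → |·| ≈ 1.118, ∠ ≈ 26.57°
|L| = 0.002 · 2.6926 / (1.4142 · 1.118) ≈ 0.003406
Gain = 20 log₁₀(0.003406) ≈ -49.36 dB
∠L = (68.20°) − (45.00° + 26.57°) = -3.37°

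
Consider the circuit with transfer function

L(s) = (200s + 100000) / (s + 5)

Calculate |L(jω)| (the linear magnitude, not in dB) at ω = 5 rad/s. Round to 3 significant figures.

1.41e+04

Substitute s = j5:
Numerator: 200(j5) + 100000 = 100000 + j1000
Denominator: (j5) + 5 = 5 + j5
|N| = √(100000² + 1000²) ≈ 1e+05, ∠N ≈ 0.57°
|D| = √(5² + 5²) ≈ 7.0711, ∠D ≈ 45.00°
|L| = 1e+05 / 7.0711 ≈ 14142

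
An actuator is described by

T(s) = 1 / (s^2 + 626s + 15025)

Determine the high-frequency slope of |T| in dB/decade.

-40 dB/decade

Each pole contributes −20 dB/decade at high frequency; each zero contributes +20 dB/decade.
Net: 0 zero(s) − 2 pole(s) → -40 dB/decade.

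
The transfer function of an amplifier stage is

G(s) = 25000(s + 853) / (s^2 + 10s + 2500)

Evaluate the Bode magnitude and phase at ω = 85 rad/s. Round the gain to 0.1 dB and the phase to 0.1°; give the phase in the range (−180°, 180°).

At s = jω = j85:
zero (s+853): 853 + j85 → |·| = √(853²+85²) = √734834 ≈ 857.22, ∠ = arctan(85/853) ≈ 5.69°
quadratic: (j85)² + 10·j85 + 2500 = -4725 + j850 → |·| ≈ 4800.8, ∠ ≈ 169.80°
|G| = 25000 · 857.22 / 4800.8 ≈ 4463.9
Gain = 20 log₁₀(4463.9) ≈ 72.99 dB
∠G = 5.69° − 169.80° = -164.11°

73.0 dB, -164.1°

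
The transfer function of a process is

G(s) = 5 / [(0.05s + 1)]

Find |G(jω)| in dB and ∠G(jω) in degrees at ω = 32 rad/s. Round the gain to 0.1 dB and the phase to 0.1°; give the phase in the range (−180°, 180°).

At ω = 32 rad/s:
pole (1 + j32·0.05) = 1 + j1.6 → |·| ≈ 1.8868, ∠ ≈ 57.99°
|G| = 5 · 1 / (1.8868) ≈ 2.65
Gain = 20 log₁₀(2.65) ≈ 8.46 dB
∠G = (0°) − (57.99°) = -57.99°

8.5 dB, -58.0°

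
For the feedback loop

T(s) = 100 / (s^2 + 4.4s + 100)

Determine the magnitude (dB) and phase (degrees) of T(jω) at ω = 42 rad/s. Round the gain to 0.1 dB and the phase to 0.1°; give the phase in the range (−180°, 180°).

-24.5 dB, -173.7°

At s = jω = j42:
quadratic: (j42)² + 4.4·j42 + 100 = -1664 + j184.8 → |·| ≈ 1674.2, ∠ ≈ 173.66°
|T| = 100 / 1674.2 ≈ 0.05973
Gain = 20 log₁₀(0.05973) ≈ -24.48 dB
∠T = 0.00° − 173.66° = -173.66°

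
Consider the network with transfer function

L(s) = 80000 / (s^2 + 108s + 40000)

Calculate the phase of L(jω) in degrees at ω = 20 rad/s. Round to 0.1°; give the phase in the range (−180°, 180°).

At s = jω = j20:
quadratic: (j20)² + 108·j20 + 40000 = 39600 + j2160 → |·| ≈ 39659, ∠ ≈ 3.12°
∠L = 0.00° − 3.12° = -3.12°

-3.1°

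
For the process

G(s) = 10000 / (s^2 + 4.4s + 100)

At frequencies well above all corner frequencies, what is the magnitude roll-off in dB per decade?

-40 dB/decade

Each pole contributes −20 dB/decade at high frequency; each zero contributes +20 dB/decade.
Net: 0 zero(s) − 2 pole(s) → -40 dB/decade.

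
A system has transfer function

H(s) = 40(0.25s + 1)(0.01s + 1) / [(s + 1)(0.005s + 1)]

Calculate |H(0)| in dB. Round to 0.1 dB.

H(0) = 40 · 1 / 1 = 40
20 log₁₀(40) ≈ 32.04 dB

32.0 dB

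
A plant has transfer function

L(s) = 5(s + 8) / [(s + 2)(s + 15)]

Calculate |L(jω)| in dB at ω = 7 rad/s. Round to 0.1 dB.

-7.1 dB

At s = jω = j7:
zero (s+8): 8 + j7 → |·| = √(8²+7²) = √113 ≈ 10.63, ∠ = arctan(7/8) ≈ 41.19°
pole (s+2): 2 + j7 → |·| = √(2²+7²) = √53 ≈ 7.2801, ∠ = arctan(7/2) ≈ 74.05°
pole (s+15): 15 + j7 → |·| = √(15²+7²) = √274 ≈ 16.553, ∠ = arctan(7/15) ≈ 25.02°
|L| = 5 · 10.63 / 120.51 ≈ 0.44104
Gain = 20 log₁₀(0.44104) ≈ -7.11 dB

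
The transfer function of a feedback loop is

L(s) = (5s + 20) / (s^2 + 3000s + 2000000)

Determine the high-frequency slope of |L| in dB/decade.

-20 dB/decade

Each pole contributes −20 dB/decade at high frequency; each zero contributes +20 dB/decade.
Net: 1 zero(s) − 2 pole(s) → -20 dB/decade.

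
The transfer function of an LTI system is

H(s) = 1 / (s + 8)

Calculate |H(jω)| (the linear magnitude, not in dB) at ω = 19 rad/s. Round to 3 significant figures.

At s = jω = j19:
pole (s+8): 8 + j19 → |·| = √(8²+19²) = √425 ≈ 20.616, ∠ = arctan(19/8) ≈ 67.17°
|H| = 1 / 20.616 ≈ 0.048506

0.0485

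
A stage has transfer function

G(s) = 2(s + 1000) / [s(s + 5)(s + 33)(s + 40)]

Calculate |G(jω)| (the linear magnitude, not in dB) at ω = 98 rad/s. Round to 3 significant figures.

At s = jω = j98:
zero (s+1000): 1000 + j98 → |·| = √(1000²+98²) = √1009604 ≈ 1004.8, ∠ = arctan(98/1000) ≈ 5.60°
pole (s+5): 5 + j98 → |·| = √(5²+98²) = √9629 ≈ 98.127, ∠ = arctan(98/5) ≈ 87.08°
pole (s+33): 33 + j98 → |·| = √(33²+98²) = √10693 ≈ 103.41, ∠ = arctan(98/33) ≈ 71.39°
pole (s+40): 40 + j98 → |·| = √(40²+98²) = √11204 ≈ 105.85, ∠ = arctan(98/40) ≈ 67.80°
pole at origin: |s| = 98, ∠ = 90.00° (in denominator)
|G| = 2 · 1004.8 / 1.0526e+08 ≈ 1.9092e-05

1.91e-05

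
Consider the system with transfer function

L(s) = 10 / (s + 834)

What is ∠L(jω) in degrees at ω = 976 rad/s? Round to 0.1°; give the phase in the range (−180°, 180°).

-49.5°

At s = jω = j976:
pole (s+834): 834 + j976 → |·| = √(834²+976²) = √1648132 ≈ 1283.8, ∠ = arctan(976/834) ≈ 49.49°
∠L = 0.00° − 49.49° = -49.49°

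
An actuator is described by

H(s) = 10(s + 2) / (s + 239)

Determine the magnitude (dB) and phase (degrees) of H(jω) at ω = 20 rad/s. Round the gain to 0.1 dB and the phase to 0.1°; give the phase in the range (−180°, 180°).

-1.5 dB, 79.5°

At s = jω = j20:
zero (s+2): 2 + j20 → |·| = √(2²+20²) = √404 ≈ 20.1, ∠ = arctan(20/2) ≈ 84.29°
pole (s+239): 239 + j20 → |·| = √(239²+20²) = √57521 ≈ 239.84, ∠ = arctan(20/239) ≈ 4.78°
|H| = 10 · 20.1 / 239.84 ≈ 0.83806
Gain = 20 log₁₀(0.83806) ≈ -1.53 dB
∠H = 84.29° − 4.78° = 79.51°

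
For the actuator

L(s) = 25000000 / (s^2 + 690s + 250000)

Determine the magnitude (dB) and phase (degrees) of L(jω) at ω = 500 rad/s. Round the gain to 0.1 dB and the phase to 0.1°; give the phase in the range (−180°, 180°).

At s = jω = j500:
quadratic: (j500)² + 690·j500 + 250000 = 0 + j345000 → |·| ≈ 3.45e+05, ∠ ≈ 90.00°
|L| = 25000000 / 3.45e+05 ≈ 72.464
Gain = 20 log₁₀(72.464) ≈ 37.20 dB
∠L = 0.00° − 90.00° = -90.00°

37.2 dB, -90.0°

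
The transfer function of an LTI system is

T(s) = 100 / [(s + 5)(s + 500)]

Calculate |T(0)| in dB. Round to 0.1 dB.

T(0) = 100 / (5·500) = 0.04
20 log₁₀(0.04) ≈ -27.96 dB

-28.0 dB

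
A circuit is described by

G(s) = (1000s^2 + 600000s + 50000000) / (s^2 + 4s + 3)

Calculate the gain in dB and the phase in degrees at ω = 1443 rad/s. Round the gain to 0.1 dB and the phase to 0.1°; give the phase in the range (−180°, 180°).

Substitute s = j1443:
Numerator: 1000(j1443)^2 + 600000(j1443) + 50000000 = -2032249000 + j865800000
Denominator: (j1443)^2 + 4(j1443) + 3 = -2082246 + j5772
|N| = √(2032249000² + 865800000²) ≈ 2.209e+09, ∠N ≈ 156.92°
|D| = √(2082246² + 5772²) ≈ 2.0823e+06, ∠D ≈ 179.84°
|G| = 2.209e+09 / 2.0823e+06 ≈ 1060.8
Gain = 20 log₁₀(1060.8) ≈ 60.51 dB
∠G = 156.92° − 179.84° = -22.92°

60.5 dB, -22.9°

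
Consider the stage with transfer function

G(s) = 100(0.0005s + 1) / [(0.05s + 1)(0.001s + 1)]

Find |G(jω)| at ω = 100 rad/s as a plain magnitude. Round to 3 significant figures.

At ω = 100 rad/s:
zero (1 + j100·0.0005) = 1 + j0.05 → |·| ≈ 1.0012, ∠ ≈ 2.86°
pole (1 + j100·0.05) = 1 + j5 → |·| ≈ 5.099, ∠ ≈ 78.69°
pole (1 + j100·0.001) = 1 + j0.1 → |·| ≈ 1.005, ∠ ≈ 5.71°
|G| = 100 · 1.0012 / (5.099 · 1.005) ≈ 19.538

19.5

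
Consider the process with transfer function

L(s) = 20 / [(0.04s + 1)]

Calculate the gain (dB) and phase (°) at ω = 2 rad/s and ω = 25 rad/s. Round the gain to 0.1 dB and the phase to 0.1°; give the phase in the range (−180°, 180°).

At ω = 2 rad/s:
pole (1 + j2·0.04) = 1 + j0.08 → |·| ≈ 1.0032, ∠ ≈ 4.57°
|L| = 20 · 1 / (1.0032) ≈ 19.936
Gain = 20 log₁₀(19.936) ≈ 25.99 dB
∠L = (0°) − (4.57°) = -4.57°

At ω = 25 rad/s:
pole (1 + j25·0.04) = 1 + j1 → |·| ≈ 1.4142, ∠ ≈ 45.00°
|L| = 20 · 1 / (1.4142) ≈ 14.142
Gain = 20 log₁₀(14.142) ≈ 23.01 dB
∠L = (0°) − (45.00°) = -45.00°

ω = 2: 26.0 dB, -4.6°; ω = 25: 23.0 dB, -45.0°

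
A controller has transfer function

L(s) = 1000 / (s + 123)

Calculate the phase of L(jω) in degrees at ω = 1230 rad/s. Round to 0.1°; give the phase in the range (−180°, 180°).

-84.3°

At s = jω = j1230:
pole (s+123): 123 + j1230 → |·| = √(123²+1230²) = √1528029 ≈ 1236.1, ∠ = arctan(1230/123) ≈ 84.29°
∠L = 0.00° − 84.29° = -84.29°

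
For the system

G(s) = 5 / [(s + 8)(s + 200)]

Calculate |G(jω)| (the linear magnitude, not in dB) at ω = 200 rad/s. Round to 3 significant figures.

8.83e-05

At s = jω = j200:
pole (s+8): 8 + j200 → |·| = √(8²+200²) = √40064 ≈ 200.16, ∠ = arctan(200/8) ≈ 87.71°
pole (s+200): 200 + j200 → |·| = √(200²+200²) = √80000 ≈ 282.84, ∠ = arctan(200/200) ≈ 45.00°
|G| = 5 / 56613 ≈ 8.8319e-05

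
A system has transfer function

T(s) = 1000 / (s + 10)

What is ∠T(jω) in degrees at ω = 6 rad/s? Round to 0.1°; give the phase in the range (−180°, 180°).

-31.0°

Substitute s = j6:
Numerator: 1000 = 1000 + j0
Denominator: (j6) + 10 = 10 + j6
|N| = √(1000² + 0²) ≈ 1000, ∠N ≈ 0.00°
|D| = √(10² + 6²) ≈ 11.662, ∠D ≈ 30.96°
∠T = 0.00° − 30.96° = -30.96°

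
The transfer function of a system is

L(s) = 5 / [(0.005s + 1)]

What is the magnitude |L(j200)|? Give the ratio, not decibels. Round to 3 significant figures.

3.54

At ω = 200 rad/s:
pole (1 + j200·0.005) = 1 + j1 → |·| ≈ 1.4142, ∠ ≈ 45.00°
|L| = 5 · 1 / (1.4142) ≈ 3.5356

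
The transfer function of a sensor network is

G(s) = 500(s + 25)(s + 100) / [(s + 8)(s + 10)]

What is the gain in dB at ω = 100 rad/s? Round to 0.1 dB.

At s = jω = j100:
zero (s+25): 25 + j100 → |·| = √(25²+100²) = √10625 ≈ 103.08, ∠ = arctan(100/25) ≈ 75.96°
zero (s+100): 100 + j100 → |·| = √(100²+100²) = √20000 ≈ 141.42, ∠ = arctan(100/100) ≈ 45.00°
pole (s+8): 8 + j100 → |·| = √(8²+100²) = √10064 ≈ 100.32, ∠ = arctan(100/8) ≈ 85.43°
pole (s+10): 10 + j100 → |·| = √(10²+100²) = √10100 ≈ 100.5, ∠ = arctan(100/10) ≈ 84.29°
|G| = 500 · 14578 / 10082 ≈ 722.97
Gain = 20 log₁₀(722.97) ≈ 57.18 dB

57.2 dB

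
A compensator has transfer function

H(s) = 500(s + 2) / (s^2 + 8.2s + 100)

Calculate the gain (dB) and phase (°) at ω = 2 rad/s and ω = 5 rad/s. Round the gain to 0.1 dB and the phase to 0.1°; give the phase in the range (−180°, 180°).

At s = jω = j2:
zero (s+2): 2 + j2 → |·| = √(2²+2²) = √8 ≈ 2.8284, ∠ = arctan(2/2) ≈ 45.00°
quadratic: (j2)² + 8.2·j2 + 100 = 96 + j16.4 → |·| ≈ 97.391, ∠ ≈ 9.69°
|H| = 500 · 2.8284 / 97.391 ≈ 14.521
Gain = 20 log₁₀(14.521) ≈ 23.24 dB
∠H = 45.00° − 9.69° = 35.31°

At s = jω = j5:
zero (s+2): 2 + j5 → |·| = √(2²+5²) = √29 ≈ 5.3852, ∠ = arctan(5/2) ≈ 68.20°
quadratic: (j5)² + 8.2·j5 + 100 = 75 + j41 → |·| ≈ 85.475, ∠ ≈ 28.66°
|H| = 500 · 5.3852 / 85.475 ≈ 31.502
Gain = 20 log₁₀(31.502) ≈ 29.97 dB
∠H = 68.20° − 28.66° = 39.54°

ω = 2: 23.2 dB, 35.3°; ω = 5: 30.0 dB, 39.5°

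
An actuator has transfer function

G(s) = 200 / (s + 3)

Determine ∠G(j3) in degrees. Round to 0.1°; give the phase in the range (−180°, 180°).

-45.0°

At s = jω = j3:
pole (s+3): 3 + j3 → |·| = √(3²+3²) = √18 ≈ 4.2426, ∠ = arctan(3/3) ≈ 45.00°
∠G = 0.00° − 45.00° = -45.00°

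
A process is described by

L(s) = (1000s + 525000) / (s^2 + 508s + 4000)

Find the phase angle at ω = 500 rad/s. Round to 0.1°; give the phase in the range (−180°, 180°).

Substitute s = j500:
Numerator: 1000(j500) + 525000 = 525000 + j500000
Denominator: (j500)^2 + 508(j500) + 4000 = -246000 + j254000
|N| = √(525000² + 500000²) ≈ 7.25e+05, ∠N ≈ 43.60°
|D| = √(246000² + 254000²) ≈ 3.536e+05, ∠D ≈ 134.08°
∠L = 43.60° − 134.08° = -90.48°

-90.5°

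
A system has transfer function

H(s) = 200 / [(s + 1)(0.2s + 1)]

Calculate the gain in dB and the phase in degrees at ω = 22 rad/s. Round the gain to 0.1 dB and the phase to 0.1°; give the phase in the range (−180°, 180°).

At ω = 22 rad/s:
pole (1 + j22·1) = 1 + j22 → |·| ≈ 22.023, ∠ ≈ 87.40°
pole (1 + j22·0.2) = 1 + j4.4 → |·| ≈ 4.5122, ∠ ≈ 77.20°
|H| = 200 · 1 / (22.023 · 4.5122) ≈ 2.0126
Gain = 20 log₁₀(2.0126) ≈ 6.08 dB
∠H = (0°) − (87.40° + 77.20°) = -164.60°

6.1 dB, -164.6°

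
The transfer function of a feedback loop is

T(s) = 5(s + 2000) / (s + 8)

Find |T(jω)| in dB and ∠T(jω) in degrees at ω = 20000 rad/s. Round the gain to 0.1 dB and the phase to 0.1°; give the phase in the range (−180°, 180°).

14.0 dB, -5.7°

At s = jω = j20000:
zero (s+2000): 2000 + j20000 → |·| = √(2000²+20000²) = √404000000 ≈ 20100, ∠ = arctan(20000/2000) ≈ 84.29°
pole (s+8): 8 + j20000 → |·| = √(8²+20000²) = √400000064 ≈ 20000, ∠ = arctan(20000/8) ≈ 89.98°
|T| = 5 · 20100 / 20000 ≈ 5.025
Gain = 20 log₁₀(5.025) ≈ 14.02 dB
∠T = 84.29° − 89.98° = -5.69°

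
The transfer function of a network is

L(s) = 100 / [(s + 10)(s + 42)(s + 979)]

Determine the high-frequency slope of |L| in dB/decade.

Each pole contributes −20 dB/decade at high frequency; each zero contributes +20 dB/decade.
Net: 0 zero(s) − 3 pole(s) → -60 dB/decade.

-60 dB/decade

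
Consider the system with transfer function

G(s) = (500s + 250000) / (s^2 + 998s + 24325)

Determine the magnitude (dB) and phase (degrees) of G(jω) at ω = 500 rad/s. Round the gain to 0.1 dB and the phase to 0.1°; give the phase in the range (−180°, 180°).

-3.8 dB, -69.3°

Substitute s = j500:
Numerator: 500(j500) + 250000 = 250000 + j250000
Denominator: (j500)^2 + 998(j500) + 24325 = -225675 + j499000
|N| = √(250000² + 250000²) ≈ 3.5355e+05, ∠N ≈ 45.00°
|D| = √(225675² + 499000²) ≈ 5.4766e+05, ∠D ≈ 114.34°
|G| = 3.5355e+05 / 5.4766e+05 ≈ 0.64556
Gain = 20 log₁₀(0.64556) ≈ -3.80 dB
∠G = 45.00° − 114.34° = -69.34°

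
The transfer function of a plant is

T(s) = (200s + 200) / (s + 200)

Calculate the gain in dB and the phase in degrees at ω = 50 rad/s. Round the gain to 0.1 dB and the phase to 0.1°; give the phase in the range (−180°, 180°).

Substitute s = j50:
Numerator: 200(j50) + 200 = 200 + j10000
Denominator: (j50) + 200 = 200 + j50
|N| = √(200² + 10000²) ≈ 10002, ∠N ≈ 88.85°
|D| = √(200² + 50²) ≈ 206.16, ∠D ≈ 14.04°
|T| = 10002 / 206.16 ≈ 48.516
Gain = 20 log₁₀(48.516) ≈ 33.72 dB
∠T = 88.85° − 14.04° = 74.81°

33.7 dB, 74.8°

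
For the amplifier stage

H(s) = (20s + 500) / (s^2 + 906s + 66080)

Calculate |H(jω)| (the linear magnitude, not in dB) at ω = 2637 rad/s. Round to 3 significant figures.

Substitute s = j2637:
Numerator: 20(j2637) + 500 = 500 + j52740
Denominator: (j2637)^2 + 906(j2637) + 66080 = -6887689 + j2389122
|N| = √(500² + 52740²) ≈ 52742, ∠N ≈ 89.46°
|D| = √(6887689² + 2389122²) ≈ 7.2903e+06, ∠D ≈ 160.87°
|H| = 52742 / 7.2903e+06 ≈ 0.0072345

0.00723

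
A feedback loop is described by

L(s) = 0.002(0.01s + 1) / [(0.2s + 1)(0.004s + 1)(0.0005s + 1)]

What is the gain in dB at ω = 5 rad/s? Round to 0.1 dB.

-57.0 dB

At ω = 5 rad/s:
zero (1 + j5·0.01) = 1 + j0.05 → |·| ≈ 1.0012, ∠ ≈ 2.86°
pole (1 + j5·0.2) = 1 + j1 → |·| ≈ 1.4142, ∠ ≈ 45.00°
pole (1 + j5·0.004) = 1 + j0.02 → |·| ≈ 1.0002, ∠ ≈ 1.15°
pole (1 + j5·0.0005) = 1 + j0.0025 → |·| ≈ 1, ∠ ≈ 0.14°
|L| = 0.002 · 1.0012 / (1.4142 · 1.0002 · 1) ≈ 0.0014156
Gain = 20 log₁₀(0.0014156) ≈ -56.98 dB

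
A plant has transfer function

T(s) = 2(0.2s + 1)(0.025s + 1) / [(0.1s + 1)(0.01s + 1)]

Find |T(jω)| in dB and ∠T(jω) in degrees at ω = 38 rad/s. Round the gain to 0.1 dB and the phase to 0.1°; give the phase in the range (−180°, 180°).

14.0 dB, 30.0°

At ω = 38 rad/s:
zero (1 + j38·0.2) = 1 + j7.6 → |·| ≈ 7.6655, ∠ ≈ 82.50°
zero (1 + j38·0.025) = 1 + j0.95 → |·| ≈ 1.3793, ∠ ≈ 43.53°
pole (1 + j38·0.1) = 1 + j3.8 → |·| ≈ 3.9294, ∠ ≈ 75.26°
pole (1 + j38·0.01) = 1 + j0.38 → |·| ≈ 1.0698, ∠ ≈ 20.81°
|T| = 2 · 7.6655 · 1.3793 / (3.9294 · 1.0698) ≈ 5.0304
Gain = 20 log₁₀(5.0304) ≈ 14.03 dB
∠T = (82.50° + 43.53°) − (75.26° + 20.81°) = 29.96°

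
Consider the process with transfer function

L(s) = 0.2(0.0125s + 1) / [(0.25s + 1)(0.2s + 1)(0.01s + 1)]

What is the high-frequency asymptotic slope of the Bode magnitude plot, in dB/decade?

-40 dB/decade

Each pole contributes −20 dB/decade at high frequency; each zero contributes +20 dB/decade.
Net: 1 zero(s) − 3 pole(s) → -40 dB/decade.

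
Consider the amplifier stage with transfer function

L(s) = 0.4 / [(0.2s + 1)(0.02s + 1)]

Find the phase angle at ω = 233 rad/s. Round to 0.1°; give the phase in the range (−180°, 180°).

At ω = 233 rad/s:
pole (1 + j233·0.2) = 1 + j46.6 → |·| ≈ 46.611, ∠ ≈ 88.77°
pole (1 + j233·0.02) = 1 + j4.66 → |·| ≈ 4.7661, ∠ ≈ 77.89°
∠L = (0°) − (88.77° + 77.89°) = -166.66°

-166.7°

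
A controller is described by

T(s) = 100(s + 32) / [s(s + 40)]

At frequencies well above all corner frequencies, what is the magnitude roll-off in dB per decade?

Each pole contributes −20 dB/decade at high frequency; each zero contributes +20 dB/decade.
Net: 1 zero(s) − 2 pole(s) → -20 dB/decade.

-20 dB/decade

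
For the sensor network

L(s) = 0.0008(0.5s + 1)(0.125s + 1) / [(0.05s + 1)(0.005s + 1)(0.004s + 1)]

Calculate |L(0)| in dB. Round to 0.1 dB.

L(0) = 0.0008 · 1 / 1 = 0.0008
20 log₁₀(0.0008) ≈ -61.94 dB

-61.9 dB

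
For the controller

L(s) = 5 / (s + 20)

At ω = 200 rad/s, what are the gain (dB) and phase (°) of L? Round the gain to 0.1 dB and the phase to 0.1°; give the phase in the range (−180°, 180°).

Substitute s = j200:
Numerator: 5 = 5 + j0
Denominator: (j200) + 20 = 20 + j200
|N| = √(5² + 0²) ≈ 5, ∠N ≈ 0.00°
|D| = √(20² + 200²) ≈ 201, ∠D ≈ 84.29°
|L| = 5 / 201 ≈ 0.024876
Gain = 20 log₁₀(0.024876) ≈ -32.08 dB
∠L = 0.00° − 84.29° = -84.29°

-32.1 dB, -84.3°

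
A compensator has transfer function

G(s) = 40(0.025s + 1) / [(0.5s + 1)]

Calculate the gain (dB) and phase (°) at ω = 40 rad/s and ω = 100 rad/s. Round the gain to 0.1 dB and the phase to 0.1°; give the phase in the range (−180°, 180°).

ω = 40: 9.0 dB, -42.1°; ω = 100: 6.7 dB, -20.7°

At ω = 40 rad/s:
zero (1 + j40·0.025) = 1 + j1 → |·| ≈ 1.4142, ∠ ≈ 45.00°
pole (1 + j40·0.5) = 1 + j20 → |·| ≈ 20.025, ∠ ≈ 87.14°
|G| = 40 · 1.4142 / (20.025) ≈ 2.8249
Gain = 20 log₁₀(2.8249) ≈ 9.02 dB
∠G = (45.00°) − (87.14°) = -42.14°

At ω = 100 rad/s:
zero (1 + j100·0.025) = 1 + j2.5 → |·| ≈ 2.6926, ∠ ≈ 68.20°
pole (1 + j100·0.5) = 1 + j50 → |·| ≈ 50.01, ∠ ≈ 88.85°
|G| = 40 · 2.6926 / (50.01) ≈ 2.1536
Gain = 20 log₁₀(2.1536) ≈ 6.66 dB
∠G = (68.20°) − (88.85°) = -20.65°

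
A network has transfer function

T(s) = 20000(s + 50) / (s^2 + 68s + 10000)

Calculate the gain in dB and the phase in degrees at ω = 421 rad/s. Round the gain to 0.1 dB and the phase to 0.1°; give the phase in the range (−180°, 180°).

34.0 dB, -87.1°

At s = jω = j421:
zero (s+50): 50 + j421 → |·| = √(50²+421²) = √179741 ≈ 423.96, ∠ = arctan(421/50) ≈ 83.23°
quadratic: (j421)² + 68·j421 + 10000 = -167241 + j28628 → |·| ≈ 1.6967e+05, ∠ ≈ 170.29°
|T| = 20000 · 423.96 / 1.6967e+05 ≈ 49.975
Gain = 20 log₁₀(49.975) ≈ 33.98 dB
∠T = 83.23° − 170.29° = -87.06°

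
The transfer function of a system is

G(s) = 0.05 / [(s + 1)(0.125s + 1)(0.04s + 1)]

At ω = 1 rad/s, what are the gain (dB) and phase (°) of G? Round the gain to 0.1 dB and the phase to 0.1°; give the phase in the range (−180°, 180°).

-29.1 dB, -54.4°

At ω = 1 rad/s:
pole (1 + j1·1) = 1 + j1 → |·| ≈ 1.4142, ∠ ≈ 45.00°
pole (1 + j1·0.125) = 1 + j0.125 → |·| ≈ 1.0078, ∠ ≈ 7.13°
pole (1 + j1·0.04) = 1 + j0.04 → |·| ≈ 1.0008, ∠ ≈ 2.29°
|G| = 0.05 · 1 / (1.4142 · 1.0078 · 1.0008) ≈ 0.035054
Gain = 20 log₁₀(0.035054) ≈ -29.11 dB
∠G = (0°) − (45.00° + 7.13° + 2.29°) = -54.42°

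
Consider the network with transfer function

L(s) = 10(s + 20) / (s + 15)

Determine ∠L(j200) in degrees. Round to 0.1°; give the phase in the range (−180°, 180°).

At s = jω = j200:
zero (s+20): 20 + j200 → |·| = √(20²+200²) = √40400 ≈ 201, ∠ = arctan(200/20) ≈ 84.29°
pole (s+15): 15 + j200 → |·| = √(15²+200²) = √40225 ≈ 200.56, ∠ = arctan(200/15) ≈ 85.71°
∠L = 84.29° − 85.71° = -1.42°

-1.4°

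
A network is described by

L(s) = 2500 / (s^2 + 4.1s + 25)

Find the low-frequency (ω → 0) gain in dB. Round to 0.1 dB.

40.0 dB

L(0) = 2500 / 25 = 100
20 log₁₀(100) ≈ 40.00 dB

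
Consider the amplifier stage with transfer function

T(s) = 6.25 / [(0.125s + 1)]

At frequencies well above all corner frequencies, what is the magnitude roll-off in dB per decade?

-20 dB/decade

Each pole contributes −20 dB/decade at high frequency; each zero contributes +20 dB/decade.
Net: 0 zero(s) − 1 pole(s) → -20 dB/decade.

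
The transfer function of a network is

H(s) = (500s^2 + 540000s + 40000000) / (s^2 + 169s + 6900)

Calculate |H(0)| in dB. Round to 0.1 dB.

75.3 dB

H(0) = 40000000 / 6900 ≈ 5797.1
20 log₁₀(5797.1) ≈ 75.26 dB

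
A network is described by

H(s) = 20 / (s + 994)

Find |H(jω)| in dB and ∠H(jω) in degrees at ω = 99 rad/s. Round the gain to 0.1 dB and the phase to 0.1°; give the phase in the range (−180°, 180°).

-34.0 dB, -5.7°

At s = jω = j99:
pole (s+994): 994 + j99 → |·| = √(994²+99²) = √997837 ≈ 998.92, ∠ = arctan(99/994) ≈ 5.69°
|H| = 20 / 998.92 ≈ 0.020022
Gain = 20 log₁₀(0.020022) ≈ -33.97 dB
∠H = 0.00° − 5.69° = -5.69°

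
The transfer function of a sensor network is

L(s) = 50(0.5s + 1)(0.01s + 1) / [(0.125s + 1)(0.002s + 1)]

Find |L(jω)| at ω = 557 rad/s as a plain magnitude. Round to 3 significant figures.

756

At ω = 557 rad/s:
zero (1 + j557·0.5) = 1 + j278.5 → |·| ≈ 278.5, ∠ ≈ 89.79°
zero (1 + j557·0.01) = 1 + j5.57 → |·| ≈ 5.6591, ∠ ≈ 79.82°
pole (1 + j557·0.125) = 1 + j69.625 → |·| ≈ 69.632, ∠ ≈ 89.18°
pole (1 + j557·0.002) = 1 + j1.114 → |·| ≈ 1.497, ∠ ≈ 48.09°
|L| = 50 · 278.5 · 5.6591 / (69.632 · 1.497) ≈ 755.98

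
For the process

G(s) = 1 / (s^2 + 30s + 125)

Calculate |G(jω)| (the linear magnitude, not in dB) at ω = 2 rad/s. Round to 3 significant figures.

0.00740

Substitute s = j2:
Numerator: 1 = 1 + j0
Denominator: (j2)^2 + 30(j2) + 125 = 121 + j60
|N| = √(1² + 0²) ≈ 1, ∠N ≈ 0.00°
|D| = √(121² + 60²) ≈ 135.06, ∠D ≈ 26.38°
|G| = 1 / 135.06 ≈ 0.0074041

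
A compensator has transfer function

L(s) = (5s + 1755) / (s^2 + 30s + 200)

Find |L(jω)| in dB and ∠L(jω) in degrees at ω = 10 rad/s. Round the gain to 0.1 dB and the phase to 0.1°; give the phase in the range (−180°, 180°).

Substitute s = j10:
Numerator: 5(j10) + 1755 = 1755 + j50
Denominator: (j10)^2 + 30(j10) + 200 = 100 + j300
|N| = √(1755² + 50²) ≈ 1755.7, ∠N ≈ 1.63°
|D| = √(100² + 300²) ≈ 316.23, ∠D ≈ 71.57°
|L| = 1755.7 / 316.23 ≈ 5.552
Gain = 20 log₁₀(5.552) ≈ 14.89 dB
∠L = 1.63° − 71.57° = -69.94°

14.9 dB, -69.9°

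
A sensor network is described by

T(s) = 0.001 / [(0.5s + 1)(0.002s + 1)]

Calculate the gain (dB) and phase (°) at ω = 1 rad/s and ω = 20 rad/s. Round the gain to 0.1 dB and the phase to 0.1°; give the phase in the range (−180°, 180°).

ω = 1: -61.0 dB, -26.7°; ω = 20: -80.1 dB, -86.6°

At ω = 1 rad/s:
pole (1 + j1·0.5) = 1 + j0.5 → |·| ≈ 1.118, ∠ ≈ 26.57°
pole (1 + j1·0.002) = 1 + j0.002 → |·| ≈ 1, ∠ ≈ 0.11°
|T| = 0.001 · 1 / (1.118 · 1) ≈ 0.00089445
Gain = 20 log₁₀(0.00089445) ≈ -60.97 dB
∠T = (0°) − (26.57° + 0.11°) = -26.68°

At ω = 20 rad/s:
pole (1 + j20·0.5) = 1 + j10 → |·| ≈ 10.05, ∠ ≈ 84.29°
pole (1 + j20·0.002) = 1 + j0.04 → |·| ≈ 1.0008, ∠ ≈ 2.29°
|T| = 0.001 · 1 / (10.05 · 1.0008) ≈ 9.9423e-05
Gain = 20 log₁₀(9.9423e-05) ≈ -80.05 dB
∠T = (0°) − (84.29° + 2.29°) = -86.58°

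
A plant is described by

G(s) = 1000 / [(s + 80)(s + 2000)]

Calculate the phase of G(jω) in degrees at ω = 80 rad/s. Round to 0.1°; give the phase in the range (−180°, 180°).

-47.3°

At s = jω = j80:
pole (s+80): 80 + j80 → |·| = √(80²+80²) = √12800 ≈ 113.14, ∠ = arctan(80/80) ≈ 45.00°
pole (s+2000): 2000 + j80 → |·| = √(2000²+80²) = √4006400 ≈ 2001.6, ∠ = arctan(80/2000) ≈ 2.29°
∠G = 0.00° − 47.29° = -47.29°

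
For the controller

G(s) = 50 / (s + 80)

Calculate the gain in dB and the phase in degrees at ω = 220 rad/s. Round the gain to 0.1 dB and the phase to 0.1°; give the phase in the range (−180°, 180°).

-13.4 dB, -70.0°

Substitute s = j220:
Numerator: 50 = 50 + j0
Denominator: (j220) + 80 = 80 + j220
|N| = √(50² + 0²) ≈ 50, ∠N ≈ 0.00°
|D| = √(80² + 220²) ≈ 234.09, ∠D ≈ 70.02°
|G| = 50 / 234.09 ≈ 0.21359
Gain = 20 log₁₀(0.21359) ≈ -13.41 dB
∠G = 0.00° − 70.02° = -70.02°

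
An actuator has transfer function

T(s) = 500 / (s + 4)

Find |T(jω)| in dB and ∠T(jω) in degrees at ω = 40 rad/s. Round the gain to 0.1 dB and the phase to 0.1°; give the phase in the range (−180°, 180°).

21.9 dB, -84.3°

Substitute s = j40:
Numerator: 500 = 500 + j0
Denominator: (j40) + 4 = 4 + j40
|N| = √(500² + 0²) ≈ 500, ∠N ≈ 0.00°
|D| = √(4² + 40²) ≈ 40.2, ∠D ≈ 84.29°
|T| = 500 / 40.2 ≈ 12.438
Gain = 20 log₁₀(12.438) ≈ 21.90 dB
∠T = 0.00° − 84.29° = -84.29°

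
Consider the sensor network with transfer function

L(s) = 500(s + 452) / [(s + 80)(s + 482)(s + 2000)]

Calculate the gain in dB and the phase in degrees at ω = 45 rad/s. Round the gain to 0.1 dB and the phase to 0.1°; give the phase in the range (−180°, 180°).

At s = jω = j45:
zero (s+452): 452 + j45 → |·| = √(452²+45²) = √206329 ≈ 454.23, ∠ = arctan(45/452) ≈ 5.69°
pole (s+80): 80 + j45 → |·| = √(80²+45²) = √8425 ≈ 91.788, ∠ = arctan(45/80) ≈ 29.36°
pole (s+482): 482 + j45 → |·| = √(482²+45²) = √234349 ≈ 484.1, ∠ = arctan(45/482) ≈ 5.33°
pole (s+2000): 2000 + j45 → |·| = √(2000²+45²) = √4002025 ≈ 2000.5, ∠ = arctan(45/2000) ≈ 1.29°
|L| = 500 · 454.23 / 8.8891e+07 ≈ 0.002555
Gain = 20 log₁₀(0.002555) ≈ -51.85 dB
∠L = 5.69° − 35.98° = -30.29°

-51.9 dB, -30.3°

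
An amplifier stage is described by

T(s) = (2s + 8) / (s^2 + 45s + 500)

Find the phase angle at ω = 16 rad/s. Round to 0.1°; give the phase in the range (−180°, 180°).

4.7°

Substitute s = j16:
Numerator: 2(j16) + 8 = 8 + j32
Denominator: (j16)^2 + 45(j16) + 500 = 244 + j720
|N| = √(8² + 32²) ≈ 32.985, ∠N ≈ 75.96°
|D| = √(244² + 720²) ≈ 760.22, ∠D ≈ 71.28°
∠T = 75.96° − 71.28° = 4.68°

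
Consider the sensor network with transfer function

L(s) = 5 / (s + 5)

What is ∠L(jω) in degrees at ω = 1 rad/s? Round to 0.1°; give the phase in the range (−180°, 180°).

-11.3°

At s = jω = j1:
pole (s+5): 5 + j1 → |·| = √(5²+1²) = √26 ≈ 5.099, ∠ = arctan(1/5) ≈ 11.31°
∠L = 0.00° − 11.31° = -11.31°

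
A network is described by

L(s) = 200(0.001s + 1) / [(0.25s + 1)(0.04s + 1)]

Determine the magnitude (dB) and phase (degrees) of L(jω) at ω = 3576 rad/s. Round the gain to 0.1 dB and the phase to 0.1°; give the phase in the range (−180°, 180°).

At ω = 3576 rad/s:
zero (1 + j3576·0.001) = 1 + j3.576 → |·| ≈ 3.7132, ∠ ≈ 74.38°
pole (1 + j3576·0.25) = 1 + j894 → |·| ≈ 894, ∠ ≈ 89.94°
pole (1 + j3576·0.04) = 1 + j143.04 → |·| ≈ 143.04, ∠ ≈ 89.60°
|L| = 200 · 3.7132 / (894 · 143.04) ≈ 0.0058074
Gain = 20 log₁₀(0.0058074) ≈ -44.72 dB
∠L = (74.38°) − (89.94° + 89.60°) = -105.16°

-44.7 dB, -105.2°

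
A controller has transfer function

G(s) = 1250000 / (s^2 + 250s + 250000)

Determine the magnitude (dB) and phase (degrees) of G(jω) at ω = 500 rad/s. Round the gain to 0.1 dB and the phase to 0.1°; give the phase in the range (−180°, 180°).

20.0 dB, -90.0°

At s = jω = j500:
quadratic: (j500)² + 250·j500 + 250000 = 0 + j125000 → |·| ≈ 1.25e+05, ∠ ≈ 90.00°
|G| = 1250000 / 1.25e+05 ≈ 10
Gain = 20 log₁₀(10) ≈ 20.00 dB
∠G = 0.00° − 90.00° = -90.00°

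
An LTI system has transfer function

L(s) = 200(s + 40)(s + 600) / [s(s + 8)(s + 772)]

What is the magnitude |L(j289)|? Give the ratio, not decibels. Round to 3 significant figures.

At s = jω = j289:
zero (s+40): 40 + j289 → |·| = √(40²+289²) = √85121 ≈ 291.76, ∠ = arctan(289/40) ≈ 82.12°
zero (s+600): 600 + j289 → |·| = √(600²+289²) = √443521 ≈ 665.97, ∠ = arctan(289/600) ≈ 25.72°
pole (s+8): 8 + j289 → |·| = √(8²+289²) = √83585 ≈ 289.11, ∠ = arctan(289/8) ≈ 88.41°
pole (s+772): 772 + j289 → |·| = √(772²+289²) = √679505 ≈ 824.32, ∠ = arctan(289/772) ≈ 20.52°
pole at origin: |s| = 289, ∠ = 90.00° (in denominator)
|L| = 200 · 1.943e+05 / 6.8874e+07 ≈ 0.56422

0.564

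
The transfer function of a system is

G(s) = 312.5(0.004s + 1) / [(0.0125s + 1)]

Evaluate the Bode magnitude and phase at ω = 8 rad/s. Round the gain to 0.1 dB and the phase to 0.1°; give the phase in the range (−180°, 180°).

At ω = 8 rad/s:
zero (1 + j8·0.004) = 1 + j0.032 → |·| ≈ 1.0005, ∠ ≈ 1.83°
pole (1 + j8·0.0125) = 1 + j0.1 → |·| ≈ 1.005, ∠ ≈ 5.71°
|G| = 312.5 · 1.0005 / (1.005) ≈ 311.1
Gain = 20 log₁₀(311.1) ≈ 49.86 dB
∠G = (1.83°) − (5.71°) = -3.88°

49.9 dB, -3.9°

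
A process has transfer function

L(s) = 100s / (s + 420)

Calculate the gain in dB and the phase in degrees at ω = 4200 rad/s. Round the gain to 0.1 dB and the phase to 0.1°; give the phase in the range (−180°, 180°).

At s = jω = j4200:
zero at origin: s = j4200 → |·| = 4200, ∠ = 90.00°
pole (s+420): 420 + j4200 → |·| = √(420²+4200²) = √17816400 ≈ 4220.9, ∠ = arctan(4200/420) ≈ 84.29°
|L| = 100 · 4200 / 4220.9 ≈ 99.505
Gain = 20 log₁₀(99.505) ≈ 39.96 dB
∠L = 90.00° − 84.29° = 5.71°

40.0 dB, 5.7°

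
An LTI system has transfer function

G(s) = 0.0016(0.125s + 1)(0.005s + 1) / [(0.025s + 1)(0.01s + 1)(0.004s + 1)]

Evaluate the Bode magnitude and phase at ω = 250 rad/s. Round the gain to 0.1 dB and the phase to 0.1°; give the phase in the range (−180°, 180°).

-49.6 dB, -54.6°

At ω = 250 rad/s:
zero (1 + j250·0.125) = 1 + j31.25 → |·| ≈ 31.266, ∠ ≈ 88.17°
zero (1 + j250·0.005) = 1 + j1.25 → |·| ≈ 1.6008, ∠ ≈ 51.34°
pole (1 + j250·0.025) = 1 + j6.25 → |·| ≈ 6.3295, ∠ ≈ 80.91°
pole (1 + j250·0.01) = 1 + j2.5 → |·| ≈ 2.6926, ∠ ≈ 68.20°
pole (1 + j250·0.004) = 1 + j1 → |·| ≈ 1.4142, ∠ ≈ 45.00°
|G| = 0.0016 · 31.266 · 1.6008 / (6.3295 · 2.6926 · 1.4142) ≈ 0.0033226
Gain = 20 log₁₀(0.0033226) ≈ -49.57 dB
∠G = (88.17° + 51.34°) − (80.91° + 68.20° + 45.00°) = -54.60°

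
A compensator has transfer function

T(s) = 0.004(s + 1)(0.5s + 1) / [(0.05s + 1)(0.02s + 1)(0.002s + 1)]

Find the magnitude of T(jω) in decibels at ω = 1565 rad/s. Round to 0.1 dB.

-4.3 dB

At ω = 1565 rad/s:
zero (1 + j1565·1) = 1 + j1565 → |·| ≈ 1565, ∠ ≈ 89.96°
zero (1 + j1565·0.5) = 1 + j782.5 → |·| ≈ 782.5, ∠ ≈ 89.93°
pole (1 + j1565·0.05) = 1 + j78.25 → |·| ≈ 78.256, ∠ ≈ 89.27°
pole (1 + j1565·0.02) = 1 + j31.3 → |·| ≈ 31.316, ∠ ≈ 88.17°
pole (1 + j1565·0.002) = 1 + j3.13 → |·| ≈ 3.2859, ∠ ≈ 72.28°
|T| = 0.004 · 1565 · 782.5 / (78.256 · 31.316 · 3.2859) ≈ 0.6083
Gain = 20 log₁₀(0.6083) ≈ -4.32 dB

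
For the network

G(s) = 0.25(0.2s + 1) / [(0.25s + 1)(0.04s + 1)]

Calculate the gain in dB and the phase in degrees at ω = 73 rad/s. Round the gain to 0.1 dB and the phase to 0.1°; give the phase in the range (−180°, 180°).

At ω = 73 rad/s:
zero (1 + j73·0.2) = 1 + j14.6 → |·| ≈ 14.634, ∠ ≈ 86.08°
pole (1 + j73·0.25) = 1 + j18.25 → |·| ≈ 18.277, ∠ ≈ 86.86°
pole (1 + j73·0.04) = 1 + j2.92 → |·| ≈ 3.0865, ∠ ≈ 71.10°
|G| = 0.25 · 14.634 / (18.277 · 3.0865) ≈ 0.064853
Gain = 20 log₁₀(0.064853) ≈ -23.76 dB
∠G = (86.08°) − (86.86° + 71.10°) = -71.88°

-23.8 dB, -71.9°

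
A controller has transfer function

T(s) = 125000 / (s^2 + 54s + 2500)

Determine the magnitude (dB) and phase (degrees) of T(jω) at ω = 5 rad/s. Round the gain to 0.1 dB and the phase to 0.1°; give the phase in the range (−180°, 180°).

34.0 dB, -6.2°

At s = jω = j5:
quadratic: (j5)² + 54·j5 + 2500 = 2475 + j270 → |·| ≈ 2489.7, ∠ ≈ 6.23°
|T| = 125000 / 2489.7 ≈ 50.207
Gain = 20 log₁₀(50.207) ≈ 34.02 dB
∠T = 0.00° − 6.23° = -6.23°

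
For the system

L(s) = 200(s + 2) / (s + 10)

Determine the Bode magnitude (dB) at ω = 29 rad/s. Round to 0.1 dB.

45.6 dB

At s = jω = j29:
zero (s+2): 2 + j29 → |·| = √(2²+29²) = √845 ≈ 29.069, ∠ = arctan(29/2) ≈ 86.05°
pole (s+10): 10 + j29 → |·| = √(10²+29²) = √941 ≈ 30.676, ∠ = arctan(29/10) ≈ 70.97°
|L| = 200 · 29.069 / 30.676 ≈ 189.52
Gain = 20 log₁₀(189.52) ≈ 45.55 dB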